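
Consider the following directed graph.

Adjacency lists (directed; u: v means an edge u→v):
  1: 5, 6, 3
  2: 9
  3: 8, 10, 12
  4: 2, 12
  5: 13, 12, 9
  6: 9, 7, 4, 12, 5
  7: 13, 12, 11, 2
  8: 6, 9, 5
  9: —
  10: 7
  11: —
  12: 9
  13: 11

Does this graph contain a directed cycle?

No

DFS with white/gray/black marking, starting from 12:
12 gray
  9 gray
  9 black
12 black
1 gray
  5 gray
    13 gray
      11 gray
      11 black
    13 black
    5→12: 12 black — skip
    5→9: 9 black — skip
  5 black
  6 gray
    6→9: 9 black — skip
    7 gray
      7→13: 13 black — skip
      7→12: 12 black — skip
      7→11: 11 black — skip
      2 gray
        2→9: 9 black — skip
      2 black
    7 black
    4 gray
      4→2: 2 black — skip
      4→12: 12 black — skip
    4 black
    6→12: 12 black — skip
    6→5: 5 black — skip
  6 black
  3 gray
    8 gray
      8→6: 6 black — skip
      8→9: 9 black — skip
      8→5: 5 black — skip
    8 black
    10 gray
      10→7: 7 black — skip
    10 black
    3→12: 12 black — skip
  3 black
1 black
Every edge goes to a white or black vertex — no back edge, so the graph is acyclic.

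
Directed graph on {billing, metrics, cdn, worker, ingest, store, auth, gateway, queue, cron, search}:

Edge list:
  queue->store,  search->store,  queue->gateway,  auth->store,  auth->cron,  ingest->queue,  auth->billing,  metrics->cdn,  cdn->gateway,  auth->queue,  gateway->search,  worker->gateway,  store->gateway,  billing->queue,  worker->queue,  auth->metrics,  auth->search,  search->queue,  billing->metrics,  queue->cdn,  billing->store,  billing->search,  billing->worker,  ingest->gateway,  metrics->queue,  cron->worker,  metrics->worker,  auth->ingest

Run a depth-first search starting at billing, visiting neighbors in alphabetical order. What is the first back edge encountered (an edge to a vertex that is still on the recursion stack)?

DFS from billing (visiting neighbors in alphabetical order); mark gray on enter, black on exit:
billing gray
  metrics gray
    cdn gray
      gateway gray
        search gray
          queue gray
            queue→cdn: cdn is gray → back edge
First back edge: queue → cdn.

queue→cdn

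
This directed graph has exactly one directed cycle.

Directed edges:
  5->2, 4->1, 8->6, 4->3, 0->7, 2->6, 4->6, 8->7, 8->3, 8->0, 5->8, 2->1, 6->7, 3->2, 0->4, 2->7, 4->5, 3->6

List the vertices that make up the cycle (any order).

0, 4, 5, 8

DFS with gray/black marking from 4:
4 gray
  3 gray
    6 gray
      7 gray
      7 black
    6 black
    2 gray
      1 gray
      1 black
      2→6: 6 black — skip
      2→7: 7 black — skip
    2 black
  3 black
  4→6: 6 black — skip
  4→1: 1 black — skip
  5 gray
    8 gray
      8→6: 6 black — skip
      0 gray
        0→4: 4 is gray → back edge
Back edge closes the cycle 4 → 5 → 8 → 0 → 4; its vertices are {0, 4, 5, 8}.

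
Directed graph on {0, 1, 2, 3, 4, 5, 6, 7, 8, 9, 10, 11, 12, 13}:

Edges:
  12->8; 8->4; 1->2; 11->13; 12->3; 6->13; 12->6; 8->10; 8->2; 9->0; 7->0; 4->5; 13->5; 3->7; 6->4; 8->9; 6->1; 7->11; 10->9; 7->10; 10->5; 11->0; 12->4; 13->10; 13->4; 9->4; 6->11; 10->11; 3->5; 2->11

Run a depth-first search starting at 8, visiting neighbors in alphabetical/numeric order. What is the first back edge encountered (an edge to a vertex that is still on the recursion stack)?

10→11

DFS from 8 (visiting neighbors in alphabetical/numeric order); mark gray on enter, black on exit:
8 gray
  2 gray
    11 gray
      0 gray
      0 black
      13 gray
        4 gray
          5 gray
          5 black
        4 black
        13→5: 5 black — skip
        10 gray
          10→5: 5 black — skip
          9 gray
            9→0: 0 black — skip
            9→4: 4 black — skip
          9 black
          10→11: 11 is gray → back edge
First back edge: 10 → 11.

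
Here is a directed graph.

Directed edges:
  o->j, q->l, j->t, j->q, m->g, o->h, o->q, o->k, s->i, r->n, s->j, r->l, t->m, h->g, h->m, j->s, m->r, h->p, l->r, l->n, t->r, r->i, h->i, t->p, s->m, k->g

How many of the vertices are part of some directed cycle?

A vertex is on a directed cycle iff it belongs to a strongly connected component of size ≥ 2 (or has a self-loop).
The vertices on cycles are {j, l, r, s} — 4 in total.

4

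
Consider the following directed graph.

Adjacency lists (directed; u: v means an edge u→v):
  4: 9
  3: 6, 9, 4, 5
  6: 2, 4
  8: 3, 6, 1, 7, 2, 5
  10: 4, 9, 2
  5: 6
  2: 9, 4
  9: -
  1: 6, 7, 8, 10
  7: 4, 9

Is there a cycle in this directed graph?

DFS with white/gray/black marking, starting from 5:
5 gray
  6 gray
    2 gray
      9 gray
      9 black
      4 gray
        4→9: 9 black — skip
      4 black
    2 black
    6→4: 4 black — skip
  6 black
5 black
3 gray
  3→6: 6 black — skip
  3→9: 9 black — skip
  3→4: 4 black — skip
  3→5: 5 black — skip
3 black
8 gray
  8→3: 3 black — skip
  8→6: 6 black — skip
  1 gray
    1→6: 6 black — skip
    7 gray
      7→4: 4 black — skip
      7→9: 9 black — skip
    7 black
    1→8: 8 is gray → back edge
Back edge found, so a cycle exists: 8 → 1 → 8.

Yes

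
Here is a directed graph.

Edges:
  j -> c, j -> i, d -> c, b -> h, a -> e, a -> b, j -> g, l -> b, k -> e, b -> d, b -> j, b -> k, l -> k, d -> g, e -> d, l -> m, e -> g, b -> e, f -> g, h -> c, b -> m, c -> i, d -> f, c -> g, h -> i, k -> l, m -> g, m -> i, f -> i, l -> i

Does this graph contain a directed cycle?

Yes

DFS with white/gray/black marking, starting from l:
l gray
  m gray
    i gray
    i black
    g gray
    g black
  m black
  l→i: i black — skip
  k gray
    k→l: l is gray → back edge
Back edge found, so a cycle exists: l → k → l.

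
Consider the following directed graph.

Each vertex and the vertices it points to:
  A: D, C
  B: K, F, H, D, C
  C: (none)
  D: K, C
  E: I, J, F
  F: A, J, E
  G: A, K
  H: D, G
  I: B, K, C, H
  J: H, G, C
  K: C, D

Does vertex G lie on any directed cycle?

No

G lies on a cycle iff there is a path from G back to itself.
Exploring from G, it never reaches itself; equivalently, its strongly connected component is a singleton.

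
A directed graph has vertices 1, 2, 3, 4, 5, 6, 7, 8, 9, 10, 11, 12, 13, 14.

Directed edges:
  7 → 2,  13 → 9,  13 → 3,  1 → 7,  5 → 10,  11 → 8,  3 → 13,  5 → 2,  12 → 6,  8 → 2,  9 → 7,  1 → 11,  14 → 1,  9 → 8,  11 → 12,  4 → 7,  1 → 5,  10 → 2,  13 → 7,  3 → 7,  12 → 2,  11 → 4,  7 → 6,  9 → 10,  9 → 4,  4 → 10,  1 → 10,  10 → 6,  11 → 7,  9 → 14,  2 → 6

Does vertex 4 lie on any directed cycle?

No

4 lies on a cycle iff there is a path from 4 back to itself.
Exploring from 4, it never reaches itself; equivalently, its strongly connected component is a singleton.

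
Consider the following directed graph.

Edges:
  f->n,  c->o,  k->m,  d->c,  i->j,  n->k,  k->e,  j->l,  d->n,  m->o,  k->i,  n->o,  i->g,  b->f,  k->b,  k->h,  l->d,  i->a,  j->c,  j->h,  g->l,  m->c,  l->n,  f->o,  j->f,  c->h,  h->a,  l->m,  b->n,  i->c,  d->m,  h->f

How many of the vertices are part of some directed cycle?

12

A vertex is on a directed cycle iff it belongs to a strongly connected component of size ≥ 2 (or has a self-loop).
The vertices on cycles are {b, c, d, f, g, h, i, j, k, l, m, n} — 12 in total.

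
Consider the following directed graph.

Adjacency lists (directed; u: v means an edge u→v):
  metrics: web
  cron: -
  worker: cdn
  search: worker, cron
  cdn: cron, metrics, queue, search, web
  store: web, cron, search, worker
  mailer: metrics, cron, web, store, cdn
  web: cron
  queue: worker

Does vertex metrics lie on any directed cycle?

No

metrics lies on a cycle iff there is a path from metrics back to itself.
Exploring from metrics, it never reaches itself; equivalently, its strongly connected component is a singleton.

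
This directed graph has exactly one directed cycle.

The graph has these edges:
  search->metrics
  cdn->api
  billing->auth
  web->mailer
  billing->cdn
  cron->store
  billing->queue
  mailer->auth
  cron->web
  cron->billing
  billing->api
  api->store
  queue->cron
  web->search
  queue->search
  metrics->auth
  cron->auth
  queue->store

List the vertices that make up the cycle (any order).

cron, queue, billing

DFS with gray/black marking from queue:
queue gray
  store gray
  store black
  search gray
    metrics gray
      auth gray
      auth black
    metrics black
  search black
  cron gray
    cron→auth: auth black — skip
    web gray
      web→search: search black — skip
      mailer gray
        mailer→auth: auth black — skip
      mailer black
    web black
    cron→store: store black — skip
    billing gray
      billing→auth: auth black — skip
      cdn gray
        api gray
          api→store: store black — skip
        api black
      cdn black
      billing→api: api black — skip
      billing→queue: queue is gray → back edge
Back edge closes the cycle queue → cron → billing → queue; its vertices are {cron, queue, billing}.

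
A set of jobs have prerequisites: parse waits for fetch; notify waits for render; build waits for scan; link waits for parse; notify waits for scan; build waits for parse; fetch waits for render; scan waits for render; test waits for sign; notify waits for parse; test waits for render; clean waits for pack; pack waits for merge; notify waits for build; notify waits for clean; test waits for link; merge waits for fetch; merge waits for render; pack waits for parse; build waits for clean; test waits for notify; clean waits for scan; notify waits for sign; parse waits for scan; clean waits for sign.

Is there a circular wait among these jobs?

No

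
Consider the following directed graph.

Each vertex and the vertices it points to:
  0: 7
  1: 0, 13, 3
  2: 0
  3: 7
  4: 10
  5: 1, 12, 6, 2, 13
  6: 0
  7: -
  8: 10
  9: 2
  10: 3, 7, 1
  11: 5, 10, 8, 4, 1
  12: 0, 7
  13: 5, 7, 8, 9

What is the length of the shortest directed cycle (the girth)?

2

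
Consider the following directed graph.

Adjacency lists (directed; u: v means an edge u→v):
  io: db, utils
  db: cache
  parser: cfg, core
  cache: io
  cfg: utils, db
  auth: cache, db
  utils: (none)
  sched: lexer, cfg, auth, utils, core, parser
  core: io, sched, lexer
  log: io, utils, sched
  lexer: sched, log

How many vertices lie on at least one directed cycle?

8

A vertex is on a directed cycle iff it belongs to a strongly connected component of size ≥ 2 (or has a self-loop).
The vertices on cycles are {db, io, log, core, cache, lexer, sched, parser} — 8 in total.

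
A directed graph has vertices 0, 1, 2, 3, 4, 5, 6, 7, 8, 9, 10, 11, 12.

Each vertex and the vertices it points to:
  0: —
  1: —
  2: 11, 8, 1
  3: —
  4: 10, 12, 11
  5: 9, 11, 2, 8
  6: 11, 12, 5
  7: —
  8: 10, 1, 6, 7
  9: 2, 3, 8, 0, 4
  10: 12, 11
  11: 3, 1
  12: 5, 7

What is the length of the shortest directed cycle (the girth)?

3

For each vertex v, BFS finds the shortest path from v back to v.
The shortest such closed walk is 5 → 8 → 6 → 5, length 3.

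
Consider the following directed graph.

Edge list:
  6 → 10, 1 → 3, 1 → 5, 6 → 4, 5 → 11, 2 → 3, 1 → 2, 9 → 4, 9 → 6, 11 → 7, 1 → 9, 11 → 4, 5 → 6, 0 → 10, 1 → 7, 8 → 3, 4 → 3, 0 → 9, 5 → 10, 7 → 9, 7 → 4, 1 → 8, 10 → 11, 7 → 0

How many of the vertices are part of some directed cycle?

6

A vertex is on a directed cycle iff it belongs to a strongly connected component of size ≥ 2 (or has a self-loop).
The vertices on cycles are {0, 6, 7, 9, 10, 11} — 6 in total.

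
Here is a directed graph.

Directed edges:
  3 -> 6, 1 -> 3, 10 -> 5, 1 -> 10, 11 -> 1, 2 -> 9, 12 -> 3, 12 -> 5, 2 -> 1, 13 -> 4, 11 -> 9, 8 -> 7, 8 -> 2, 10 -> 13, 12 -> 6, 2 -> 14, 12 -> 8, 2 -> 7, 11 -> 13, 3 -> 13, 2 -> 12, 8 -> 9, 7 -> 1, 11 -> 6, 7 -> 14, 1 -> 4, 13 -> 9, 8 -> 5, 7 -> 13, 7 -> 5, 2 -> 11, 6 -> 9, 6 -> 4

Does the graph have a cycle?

Yes

DFS with white/gray/black marking, starting from 6:
6 gray
  9 gray
  9 black
  4 gray
  4 black
6 black
1 gray
  1→4: 4 black — skip
  3 gray
    3→6: 6 black — skip
    13 gray
      13→4: 4 black — skip
      13→9: 9 black — skip
    13 black
  3 black
  10 gray
    5 gray
    5 black
    10→13: 13 black — skip
  10 black
1 black
2 gray
  14 gray
  14 black
  2→1: 1 black — skip
  2→9: 9 black — skip
  12 gray
    12→3: 3 black — skip
    12→5: 5 black — skip
    8 gray
      7 gray
        7→13: 13 black — skip
        7→5: 5 black — skip
        7→1: 1 black — skip
        7→14: 14 black — skip
      7 black
      8→5: 5 black — skip
      8→9: 9 black — skip
      8→2: 2 is gray → back edge
Back edge found, so a cycle exists: 2 → 12 → 8 → 2.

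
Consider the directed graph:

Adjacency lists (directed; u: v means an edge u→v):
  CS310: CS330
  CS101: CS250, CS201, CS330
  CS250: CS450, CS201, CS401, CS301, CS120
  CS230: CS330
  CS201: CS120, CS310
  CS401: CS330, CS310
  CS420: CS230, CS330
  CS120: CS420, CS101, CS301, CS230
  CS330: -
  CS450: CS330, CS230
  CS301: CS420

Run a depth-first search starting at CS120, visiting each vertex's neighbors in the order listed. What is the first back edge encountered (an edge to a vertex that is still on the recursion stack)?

CS201→CS120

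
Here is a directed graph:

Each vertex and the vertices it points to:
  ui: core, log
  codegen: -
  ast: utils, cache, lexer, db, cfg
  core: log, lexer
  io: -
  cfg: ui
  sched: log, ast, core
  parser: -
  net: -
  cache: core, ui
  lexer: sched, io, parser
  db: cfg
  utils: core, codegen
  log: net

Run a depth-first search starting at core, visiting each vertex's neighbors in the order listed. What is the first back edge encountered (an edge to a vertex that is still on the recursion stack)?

utils->core

DFS from core (visiting each vertex's neighbors in the order listed); mark gray on enter, black on exit:
core gray
  log gray
    net gray
    net black
  log black
  lexer gray
    sched gray
      sched→log: log black — skip
      ast gray
        utils gray
          utils→core: core is gray → back edge
First back edge: utils → core.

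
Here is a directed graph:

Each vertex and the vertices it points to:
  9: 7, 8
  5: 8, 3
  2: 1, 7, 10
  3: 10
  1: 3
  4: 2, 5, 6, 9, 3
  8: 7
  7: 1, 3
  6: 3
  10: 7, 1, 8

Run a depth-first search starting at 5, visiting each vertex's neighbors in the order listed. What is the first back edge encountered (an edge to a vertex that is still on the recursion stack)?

10->7

DFS from 5 (visiting each vertex's neighbors in the order listed); mark gray on enter, black on exit:
5 gray
  8 gray
    7 gray
      1 gray
        3 gray
          10 gray
            10→7: 7 is gray → back edge
First back edge: 10 → 7.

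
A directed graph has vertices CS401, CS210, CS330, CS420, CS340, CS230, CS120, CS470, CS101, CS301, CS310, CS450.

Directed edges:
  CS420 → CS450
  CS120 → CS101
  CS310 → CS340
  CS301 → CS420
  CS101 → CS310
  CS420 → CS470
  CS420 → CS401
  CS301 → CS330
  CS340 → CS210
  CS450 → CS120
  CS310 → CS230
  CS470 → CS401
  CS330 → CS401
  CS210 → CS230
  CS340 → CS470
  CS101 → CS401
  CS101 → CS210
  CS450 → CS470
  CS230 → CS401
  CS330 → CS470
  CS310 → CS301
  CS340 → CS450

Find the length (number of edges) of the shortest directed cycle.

For each vertex v, BFS finds the shortest path from v back to v.
The shortest such closed walk is CS101 → CS310 → CS340 → CS450 → CS120 → CS101, length 5.

5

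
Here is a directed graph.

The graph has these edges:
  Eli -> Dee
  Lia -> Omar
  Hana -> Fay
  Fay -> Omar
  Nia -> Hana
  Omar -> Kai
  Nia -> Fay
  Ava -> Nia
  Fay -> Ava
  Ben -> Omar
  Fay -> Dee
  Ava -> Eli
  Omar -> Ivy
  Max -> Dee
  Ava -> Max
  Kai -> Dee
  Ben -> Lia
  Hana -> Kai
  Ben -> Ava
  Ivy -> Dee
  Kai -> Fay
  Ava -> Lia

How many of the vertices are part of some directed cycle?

A vertex is on a directed cycle iff it belongs to a strongly connected component of size ≥ 2 (or has a self-loop).
The vertices on cycles are {Ava, Fay, Kai, Lia, Nia, Hana, Omar} — 7 in total.

7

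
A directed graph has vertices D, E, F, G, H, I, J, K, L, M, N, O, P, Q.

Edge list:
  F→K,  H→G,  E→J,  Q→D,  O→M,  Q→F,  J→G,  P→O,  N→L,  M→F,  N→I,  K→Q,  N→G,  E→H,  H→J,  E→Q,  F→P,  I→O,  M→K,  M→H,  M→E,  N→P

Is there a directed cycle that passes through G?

No

G lies on a cycle iff there is a path from G back to itself.
Exploring from G, it never reaches itself; equivalently, its strongly connected component is a singleton.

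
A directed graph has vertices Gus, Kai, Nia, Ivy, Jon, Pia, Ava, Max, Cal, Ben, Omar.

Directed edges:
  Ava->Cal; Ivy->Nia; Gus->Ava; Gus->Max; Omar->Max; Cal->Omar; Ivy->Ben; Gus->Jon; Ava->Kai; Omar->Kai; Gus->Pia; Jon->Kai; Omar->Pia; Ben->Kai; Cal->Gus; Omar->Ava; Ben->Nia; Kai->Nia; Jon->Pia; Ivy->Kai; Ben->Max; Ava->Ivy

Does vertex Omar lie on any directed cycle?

Yes

Omar is on a cycle iff Omar can reach itself via ≥1 edge.
Omar → Ava → Cal → Omar — yes.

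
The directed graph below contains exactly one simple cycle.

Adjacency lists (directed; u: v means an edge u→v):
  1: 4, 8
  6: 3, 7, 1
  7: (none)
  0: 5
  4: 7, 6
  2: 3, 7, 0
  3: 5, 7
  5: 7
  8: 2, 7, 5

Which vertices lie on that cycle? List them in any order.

DFS with gray/black marking from 1:
1 gray
  4 gray
    7 gray
    7 black
    6 gray
      3 gray
        5 gray
          5→7: 7 black — skip
        5 black
        3→7: 7 black — skip
      3 black
      6→7: 7 black — skip
      6→1: 1 is gray → back edge
Back edge closes the cycle 1 → 4 → 6 → 1; its vertices are {1, 4, 6}.

1, 4, 6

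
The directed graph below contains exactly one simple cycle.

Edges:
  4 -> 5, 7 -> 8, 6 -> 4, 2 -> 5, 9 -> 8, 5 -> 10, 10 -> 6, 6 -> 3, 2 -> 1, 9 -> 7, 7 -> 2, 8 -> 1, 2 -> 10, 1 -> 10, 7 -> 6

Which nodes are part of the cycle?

DFS with gray/black marking from 6:
6 gray
  3 gray
  3 black
  4 gray
    5 gray
      10 gray
        10→6: 6 is gray → back edge
Back edge closes the cycle 6 → 4 → 5 → 10 → 6; its vertices are {4, 5, 6, 10}.

4, 5, 6, 10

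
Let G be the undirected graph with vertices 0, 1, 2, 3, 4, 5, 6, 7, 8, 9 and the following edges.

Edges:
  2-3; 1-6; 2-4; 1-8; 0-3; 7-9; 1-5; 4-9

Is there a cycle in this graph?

No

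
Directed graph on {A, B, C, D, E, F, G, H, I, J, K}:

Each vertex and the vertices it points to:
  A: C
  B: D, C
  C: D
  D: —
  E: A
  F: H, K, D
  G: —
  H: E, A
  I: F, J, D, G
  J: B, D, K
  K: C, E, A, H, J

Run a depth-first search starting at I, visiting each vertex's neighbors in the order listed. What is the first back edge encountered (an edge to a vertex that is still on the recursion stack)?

DFS from I (visiting each vertex's neighbors in the order listed); mark gray on enter, black on exit:
I gray
  F gray
    H gray
      E gray
        A gray
          C gray
            D gray
            D black
          C black
        A black
      E black
      H→A: A black — skip
    H black
    K gray
      K→C: C black — skip
      K→E: E black — skip
      K→A: A black — skip
      K→H: H black — skip
      J gray
        B gray
          B→D: D black — skip
          B→C: C black — skip
        B black
        J→D: D black — skip
        J→K: K is gray → back edge
First back edge: J → K.

J→K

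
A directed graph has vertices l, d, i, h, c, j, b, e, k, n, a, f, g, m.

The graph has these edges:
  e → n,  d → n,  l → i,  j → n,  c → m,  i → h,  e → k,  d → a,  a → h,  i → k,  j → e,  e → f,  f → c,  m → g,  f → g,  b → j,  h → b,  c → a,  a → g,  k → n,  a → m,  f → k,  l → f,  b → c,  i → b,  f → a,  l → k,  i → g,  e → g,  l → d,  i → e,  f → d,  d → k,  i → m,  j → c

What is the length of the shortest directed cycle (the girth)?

For each vertex v, BFS finds the shortest path from v back to v.
The shortest such closed walk is h → b → c → a → h, length 4.

4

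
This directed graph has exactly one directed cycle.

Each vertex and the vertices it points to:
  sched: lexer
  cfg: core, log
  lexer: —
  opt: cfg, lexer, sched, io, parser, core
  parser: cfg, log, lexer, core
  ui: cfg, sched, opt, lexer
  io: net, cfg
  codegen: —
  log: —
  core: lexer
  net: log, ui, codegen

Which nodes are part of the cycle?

io, ui, net, opt

DFS with gray/black marking from ui:
ui gray
  cfg gray
    core gray
      lexer gray
      lexer black
    core black
    log gray
    log black
  cfg black
  sched gray
    sched→lexer: lexer black — skip
  sched black
  opt gray
    opt→cfg: cfg black — skip
    opt→lexer: lexer black — skip
    opt→sched: sched black — skip
    io gray
      net gray
        net→log: log black — skip
        net→ui: ui is gray → back edge
Back edge closes the cycle ui → opt → io → net → ui; its vertices are {io, ui, net, opt}.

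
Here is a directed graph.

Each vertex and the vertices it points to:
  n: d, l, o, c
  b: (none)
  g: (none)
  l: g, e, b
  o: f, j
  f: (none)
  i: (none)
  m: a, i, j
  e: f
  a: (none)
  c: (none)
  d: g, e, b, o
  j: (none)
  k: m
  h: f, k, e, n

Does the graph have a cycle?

No

DFS with white/gray/black marking, starting from h:
h gray
  f gray
  f black
  k gray
    m gray
      a gray
      a black
      i gray
      i black
      j gray
      j black
    m black
  k black
  e gray
    e→f: f black — skip
  e black
  n gray
    d gray
      g gray
      g black
      d→e: e black — skip
      b gray
      b black
      o gray
        o→f: f black — skip
        o→j: j black — skip
      o black
    d black
    l gray
      l→g: g black — skip
      l→e: e black — skip
      l→b: b black — skip
    l black
    n→o: o black — skip
    c gray
    c black
  n black
h black
Every edge goes to a white or black vertex — no back edge, so the graph is acyclic.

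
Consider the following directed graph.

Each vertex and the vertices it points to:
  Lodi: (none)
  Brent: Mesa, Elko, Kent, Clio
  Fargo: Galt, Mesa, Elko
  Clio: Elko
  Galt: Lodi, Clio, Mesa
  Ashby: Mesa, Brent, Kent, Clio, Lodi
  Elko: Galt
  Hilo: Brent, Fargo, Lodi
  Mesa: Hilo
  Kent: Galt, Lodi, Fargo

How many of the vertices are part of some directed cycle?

8

A vertex is on a directed cycle iff it belongs to a strongly connected component of size ≥ 2 (or has a self-loop).
The vertices on cycles are {Clio, Elko, Galt, Hilo, Kent, Mesa, Brent, Fargo} — 8 in total.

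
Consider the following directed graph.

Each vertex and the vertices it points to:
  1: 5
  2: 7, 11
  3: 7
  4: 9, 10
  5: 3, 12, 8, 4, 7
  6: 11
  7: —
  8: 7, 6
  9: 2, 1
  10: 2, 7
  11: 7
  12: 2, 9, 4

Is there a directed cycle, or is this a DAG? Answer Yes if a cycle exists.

Yes

DFS with white/gray/black marking, starting from 6:
6 gray
  11 gray
    7 gray
    7 black
  11 black
6 black
1 gray
  5 gray
    3 gray
      3→7: 7 black — skip
    3 black
    12 gray
      2 gray
        2→7: 7 black — skip
        2→11: 11 black — skip
      2 black
      9 gray
        9→2: 2 black — skip
        9→1: 1 is gray → back edge
Back edge found, so a cycle exists: 1 → 5 → 12 → 9 → 1.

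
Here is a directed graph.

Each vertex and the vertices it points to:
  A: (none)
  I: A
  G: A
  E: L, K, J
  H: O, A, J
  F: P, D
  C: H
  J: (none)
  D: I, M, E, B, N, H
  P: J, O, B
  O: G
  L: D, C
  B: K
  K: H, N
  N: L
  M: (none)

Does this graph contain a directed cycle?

DFS with white/gray/black marking, starting from E:
E gray
  L gray
    D gray
      I gray
        A gray
        A black
      I black
      M gray
      M black
      D→E: E is gray → back edge
Back edge found, so a cycle exists: E → L → D → E.

Yes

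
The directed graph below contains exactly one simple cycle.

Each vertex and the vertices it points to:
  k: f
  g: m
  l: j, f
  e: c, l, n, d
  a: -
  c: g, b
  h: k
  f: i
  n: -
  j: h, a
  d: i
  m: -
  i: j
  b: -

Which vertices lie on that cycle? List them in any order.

DFS with gray/black marking from j:
j gray
  h gray
    k gray
      f gray
        i gray
          i→j: j is gray → back edge
Back edge closes the cycle j → h → k → f → i → j; its vertices are {f, h, i, j, k}.

f, h, i, j, k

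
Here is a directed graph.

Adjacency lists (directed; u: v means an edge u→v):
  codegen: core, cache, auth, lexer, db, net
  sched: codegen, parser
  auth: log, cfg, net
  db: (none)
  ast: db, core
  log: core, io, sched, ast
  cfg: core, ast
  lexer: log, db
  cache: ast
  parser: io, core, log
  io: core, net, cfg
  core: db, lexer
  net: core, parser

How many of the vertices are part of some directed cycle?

A vertex is on a directed cycle iff it belongs to a strongly connected component of size ≥ 2 (or has a self-loop).
The vertices on cycles are {io, ast, cfg, log, net, auth, core, cache, lexer, sched, parser, codegen} — 12 in total.

12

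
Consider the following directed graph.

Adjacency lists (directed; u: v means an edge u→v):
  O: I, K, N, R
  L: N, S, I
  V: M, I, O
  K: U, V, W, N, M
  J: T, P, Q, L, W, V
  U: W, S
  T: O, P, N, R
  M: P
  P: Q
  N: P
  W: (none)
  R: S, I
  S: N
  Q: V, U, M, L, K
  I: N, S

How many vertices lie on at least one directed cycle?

12

A vertex is on a directed cycle iff it belongs to a strongly connected component of size ≥ 2 (or has a self-loop).
The vertices on cycles are {I, K, L, M, N, O, P, Q, R, S, U, V} — 12 in total.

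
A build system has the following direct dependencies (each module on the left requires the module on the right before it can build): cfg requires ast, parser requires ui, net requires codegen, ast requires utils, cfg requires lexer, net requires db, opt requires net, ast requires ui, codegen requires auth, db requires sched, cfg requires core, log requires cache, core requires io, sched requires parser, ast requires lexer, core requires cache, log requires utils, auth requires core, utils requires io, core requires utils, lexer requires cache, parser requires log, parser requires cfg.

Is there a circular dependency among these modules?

No

DFS with white/gray/black marking, starting from db:
db gray
  sched gray
    parser gray
      log gray
        utils gray
          io gray
          io black
        utils black
        cache gray
        cache black
      log black
      cfg gray
        lexer gray
          lexer→cache: cache black — skip
        lexer black
        ast gray
          ast→lexer: lexer black — skip
          ui gray
          ui black
          ast→utils: utils black — skip
        ast black
        core gray
          core→io: io black — skip
          core→utils: utils black — skip
          core→cache: cache black — skip
        core black
      cfg black
      parser→ui: ui black — skip
    parser black
  sched black
db black
opt gray
  net gray
    codegen gray
      auth gray
        auth→core: core black — skip
      auth black
    codegen black
    net→db: db black — skip
  net black
opt black
Every edge goes to a white or black vertex — no back edge, so the graph is acyclic.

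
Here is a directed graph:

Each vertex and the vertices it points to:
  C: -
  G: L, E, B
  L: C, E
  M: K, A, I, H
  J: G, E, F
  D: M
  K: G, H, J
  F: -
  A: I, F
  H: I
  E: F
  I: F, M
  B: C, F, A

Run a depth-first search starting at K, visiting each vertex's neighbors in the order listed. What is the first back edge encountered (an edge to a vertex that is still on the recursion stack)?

DFS from K (visiting each vertex's neighbors in the order listed); mark gray on enter, black on exit:
K gray
  G gray
    L gray
      C gray
      C black
      E gray
        F gray
        F black
      E black
    L black
    G→E: E black — skip
    B gray
      B→C: C black — skip
      B→F: F black — skip
      A gray
        I gray
          I→F: F black — skip
          M gray
            M→K: K is gray → back edge
First back edge: M → K.

M->K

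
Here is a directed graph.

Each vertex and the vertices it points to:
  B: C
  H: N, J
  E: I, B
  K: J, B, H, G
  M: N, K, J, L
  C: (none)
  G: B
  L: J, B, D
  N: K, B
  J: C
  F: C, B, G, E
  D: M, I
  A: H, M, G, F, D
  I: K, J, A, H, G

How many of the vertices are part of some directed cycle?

A vertex is on a directed cycle iff it belongs to a strongly connected component of size ≥ 2 (or has a self-loop).
The vertices on cycles are {A, D, E, F, H, I, K, L, M, N} — 10 in total.

10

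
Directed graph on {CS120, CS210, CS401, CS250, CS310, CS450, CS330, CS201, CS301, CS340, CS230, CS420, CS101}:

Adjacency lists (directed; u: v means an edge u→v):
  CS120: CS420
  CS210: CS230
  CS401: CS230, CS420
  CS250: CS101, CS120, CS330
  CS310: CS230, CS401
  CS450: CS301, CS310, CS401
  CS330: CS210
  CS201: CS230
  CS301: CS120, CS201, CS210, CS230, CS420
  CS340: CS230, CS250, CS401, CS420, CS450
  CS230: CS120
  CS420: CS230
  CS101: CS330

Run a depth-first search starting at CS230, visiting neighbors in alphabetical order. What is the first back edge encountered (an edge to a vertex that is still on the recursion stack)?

CS420->CS230

DFS from CS230 (visiting neighbors in alphabetical order); mark gray on enter, black on exit:
CS230 gray
  CS120 gray
    CS420 gray
      CS420→CS230: CS230 is gray → back edge
First back edge: CS420 → CS230.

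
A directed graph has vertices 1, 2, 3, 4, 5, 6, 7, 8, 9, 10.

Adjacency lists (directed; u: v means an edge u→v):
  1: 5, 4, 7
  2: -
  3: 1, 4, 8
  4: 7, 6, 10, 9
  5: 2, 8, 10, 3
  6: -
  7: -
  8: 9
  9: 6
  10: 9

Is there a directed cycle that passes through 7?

No

7 lies on a cycle iff there is a path from 7 back to itself.
Exploring from 7, it never reaches itself; equivalently, its strongly connected component is a singleton.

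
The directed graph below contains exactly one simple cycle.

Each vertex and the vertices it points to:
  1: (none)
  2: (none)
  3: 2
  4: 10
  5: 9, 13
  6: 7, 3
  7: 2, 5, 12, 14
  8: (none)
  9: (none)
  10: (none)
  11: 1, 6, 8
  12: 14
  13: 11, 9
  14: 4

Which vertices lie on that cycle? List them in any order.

5, 6, 7, 11, 13

DFS with gray/black marking from 13:
13 gray
  11 gray
    1 gray
    1 black
    6 gray
      7 gray
        2 gray
        2 black
        5 gray
          9 gray
          9 black
          5→13: 13 is gray → back edge
Back edge closes the cycle 13 → 11 → 6 → 7 → 5 → 13; its vertices are {5, 6, 7, 11, 13}.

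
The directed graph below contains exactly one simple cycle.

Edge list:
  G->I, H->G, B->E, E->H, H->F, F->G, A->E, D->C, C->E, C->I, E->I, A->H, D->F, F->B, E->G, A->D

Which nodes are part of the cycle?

DFS with gray/black marking from H:
H gray
  F gray
    G gray
      I gray
      I black
    G black
    B gray
      E gray
        E→I: I black — skip
        E→G: G black — skip
        E→H: H is gray → back edge
Back edge closes the cycle H → F → B → E → H; its vertices are {B, E, F, H}.

B, E, F, H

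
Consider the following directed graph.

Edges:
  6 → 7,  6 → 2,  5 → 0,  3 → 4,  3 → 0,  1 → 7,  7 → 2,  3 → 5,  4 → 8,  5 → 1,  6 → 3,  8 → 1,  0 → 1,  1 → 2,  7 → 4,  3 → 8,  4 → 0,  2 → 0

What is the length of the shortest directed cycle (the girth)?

For each vertex v, BFS finds the shortest path from v back to v.
The shortest such closed walk is 2 → 0 → 1 → 2, length 3.

3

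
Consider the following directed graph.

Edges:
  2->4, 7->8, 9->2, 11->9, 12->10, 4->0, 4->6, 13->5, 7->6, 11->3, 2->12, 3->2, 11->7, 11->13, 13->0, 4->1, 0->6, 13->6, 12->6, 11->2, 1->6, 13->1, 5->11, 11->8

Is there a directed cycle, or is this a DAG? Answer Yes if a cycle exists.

Yes

DFS with white/gray/black marking, starting from 2:
2 gray
  4 gray
    6 gray
    6 black
    1 gray
      1→6: 6 black — skip
    1 black
    0 gray
      0→6: 6 black — skip
    0 black
  4 black
  12 gray
    12→6: 6 black — skip
    10 gray
    10 black
  12 black
2 black
8 gray
8 black
3 gray
  3→2: 2 black — skip
3 black
11 gray
  9 gray
    9→2: 2 black — skip
  9 black
  11→2: 2 black — skip
  7 gray
    7→6: 6 black — skip
    7→8: 8 black — skip
  7 black
  11→3: 3 black — skip
  13 gray
    13→6: 6 black — skip
    5 gray
      5→11: 11 is gray → back edge
Back edge found, so a cycle exists: 11 → 13 → 5 → 11.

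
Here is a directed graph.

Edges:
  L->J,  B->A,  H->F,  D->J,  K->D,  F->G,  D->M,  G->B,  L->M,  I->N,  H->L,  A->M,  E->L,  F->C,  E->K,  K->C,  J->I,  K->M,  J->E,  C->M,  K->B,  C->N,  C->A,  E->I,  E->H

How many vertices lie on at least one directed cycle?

A vertex is on a directed cycle iff it belongs to a strongly connected component of size ≥ 2 (or has a self-loop).
The vertices on cycles are {D, E, H, J, K, L} — 6 in total.

6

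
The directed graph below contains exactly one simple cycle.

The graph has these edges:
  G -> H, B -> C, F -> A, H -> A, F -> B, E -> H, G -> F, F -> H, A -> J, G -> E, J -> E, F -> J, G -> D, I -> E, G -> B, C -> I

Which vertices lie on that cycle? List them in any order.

DFS with gray/black marking from A:
A gray
  J gray
    E gray
      H gray
        H→A: A is gray → back edge
Back edge closes the cycle A → J → E → H → A; its vertices are {A, E, H, J}.

A, E, H, J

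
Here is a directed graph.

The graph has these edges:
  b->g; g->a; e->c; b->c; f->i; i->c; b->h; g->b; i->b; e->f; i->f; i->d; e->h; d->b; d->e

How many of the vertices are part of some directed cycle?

6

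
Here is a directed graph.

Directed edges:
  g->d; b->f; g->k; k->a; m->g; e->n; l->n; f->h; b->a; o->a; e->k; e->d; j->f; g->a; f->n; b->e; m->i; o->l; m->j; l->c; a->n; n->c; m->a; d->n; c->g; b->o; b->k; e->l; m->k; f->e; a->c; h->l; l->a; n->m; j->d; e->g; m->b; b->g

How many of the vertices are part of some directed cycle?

14

A vertex is on a directed cycle iff it belongs to a strongly connected component of size ≥ 2 (or has a self-loop).
The vertices on cycles are {a, b, c, d, e, f, g, h, j, k, l, m, n, o} — 14 in total.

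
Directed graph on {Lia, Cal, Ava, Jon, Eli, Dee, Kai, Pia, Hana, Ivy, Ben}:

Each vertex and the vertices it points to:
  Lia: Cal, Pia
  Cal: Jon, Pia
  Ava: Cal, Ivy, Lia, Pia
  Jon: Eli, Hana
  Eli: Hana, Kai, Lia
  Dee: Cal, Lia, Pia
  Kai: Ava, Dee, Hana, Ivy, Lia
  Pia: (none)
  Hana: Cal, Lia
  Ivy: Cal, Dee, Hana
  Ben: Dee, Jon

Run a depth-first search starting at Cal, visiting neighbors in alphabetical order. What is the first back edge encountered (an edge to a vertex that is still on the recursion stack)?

DFS from Cal (visiting neighbors in alphabetical order); mark gray on enter, black on exit:
Cal gray
  Jon gray
    Eli gray
      Hana gray
        Hana→Cal: Cal is gray → back edge
First back edge: Hana → Cal.

Hana->Cal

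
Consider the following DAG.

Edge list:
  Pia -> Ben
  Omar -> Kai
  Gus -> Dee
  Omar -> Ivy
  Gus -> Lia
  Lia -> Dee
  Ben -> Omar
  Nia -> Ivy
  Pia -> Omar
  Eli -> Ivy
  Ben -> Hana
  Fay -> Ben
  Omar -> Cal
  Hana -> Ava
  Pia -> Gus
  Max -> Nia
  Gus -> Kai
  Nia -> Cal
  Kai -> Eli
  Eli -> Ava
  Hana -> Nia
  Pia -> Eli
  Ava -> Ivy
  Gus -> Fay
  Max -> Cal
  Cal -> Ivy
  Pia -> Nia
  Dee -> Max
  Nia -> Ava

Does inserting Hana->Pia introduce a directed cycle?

Adding Hana→Pia creates a cycle iff Pia can already reach Hana.
Path from Pia: Pia → Ben → Hana.
So Pia → … → Hana → Pia is a cycle.

Yes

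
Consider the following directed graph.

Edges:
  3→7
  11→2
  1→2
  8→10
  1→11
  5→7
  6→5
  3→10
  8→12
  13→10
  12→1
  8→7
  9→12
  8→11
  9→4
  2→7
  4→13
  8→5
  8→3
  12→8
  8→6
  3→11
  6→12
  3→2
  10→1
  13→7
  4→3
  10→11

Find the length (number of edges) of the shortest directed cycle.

2

For each vertex v, BFS finds the shortest path from v back to v.
The shortest such closed walk is 12 → 8 → 12, length 2.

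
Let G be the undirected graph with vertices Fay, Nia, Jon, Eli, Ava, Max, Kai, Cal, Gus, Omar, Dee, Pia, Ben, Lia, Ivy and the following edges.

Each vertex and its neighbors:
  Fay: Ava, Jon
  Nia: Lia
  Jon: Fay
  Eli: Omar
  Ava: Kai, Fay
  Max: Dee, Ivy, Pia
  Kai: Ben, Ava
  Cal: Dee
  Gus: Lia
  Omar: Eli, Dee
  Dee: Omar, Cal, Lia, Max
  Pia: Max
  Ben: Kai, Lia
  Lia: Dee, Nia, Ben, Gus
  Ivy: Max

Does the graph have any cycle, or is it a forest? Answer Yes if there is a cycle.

No

DFS, tracking each vertex's parent; an edge to a visited non-parent vertex closes a cycle.
Start from Cal:
visit Cal (parent –)
  visit Dee (parent Cal)
    visit Omar (parent Dee)
      visit Eli (parent Omar)
        Eli–Omar: parent, skip
      Omar–Dee: parent, skip
    Dee–Cal: parent, skip
    visit Lia (parent Dee)
      Lia–Dee: parent, skip
      visit Nia (parent Lia)
        Nia–Lia: parent, skip
      visit Ben (parent Lia)
        visit Kai (parent Ben)
          Kai–Ben: parent, skip
          visit Ava (parent Kai)
            Ava–Kai: parent, skip
            visit Fay (parent Ava)
              Fay–Ava: parent, skip
              visit Jon (parent Fay)
                Jon–Fay: parent, skip
        Ben–Lia: parent, skip
      visit Gus (parent Lia)
        Gus–Lia: parent, skip
    visit Max (parent Dee)
      Max–Dee: parent, skip
      visit Ivy (parent Max)
        Ivy–Max: parent, skip
      visit Pia (parent Max)
        Pia–Max: parent, skip
No non-parent visited neighbor found — the graph is a forest.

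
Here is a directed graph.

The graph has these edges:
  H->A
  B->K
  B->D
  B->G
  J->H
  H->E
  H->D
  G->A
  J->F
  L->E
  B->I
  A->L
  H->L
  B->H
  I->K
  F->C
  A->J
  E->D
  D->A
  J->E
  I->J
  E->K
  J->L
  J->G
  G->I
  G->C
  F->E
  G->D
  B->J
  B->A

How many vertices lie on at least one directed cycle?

9

A vertex is on a directed cycle iff it belongs to a strongly connected component of size ≥ 2 (or has a self-loop).
The vertices on cycles are {A, D, E, F, G, H, I, J, L} — 9 in total.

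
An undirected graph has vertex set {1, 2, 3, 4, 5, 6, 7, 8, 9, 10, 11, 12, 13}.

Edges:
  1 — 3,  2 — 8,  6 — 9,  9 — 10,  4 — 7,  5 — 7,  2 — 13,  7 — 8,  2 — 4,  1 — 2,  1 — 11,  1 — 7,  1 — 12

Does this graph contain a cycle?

DFS, tracking each vertex's parent; an edge to a visited non-parent vertex closes a cycle.
Start from 3:
visit 3 (parent –)
  visit 1 (parent 3)
    visit 11 (parent 1)
      11–1: parent, skip
    1–3: parent, skip
    visit 2 (parent 1)
      visit 8 (parent 2)
        8–2: parent, skip
        visit 7 (parent 8)
          visit 5 (parent 7)
            5–7: parent, skip
          visit 4 (parent 7)
            4–7: parent, skip
            4–2: 2 visited and ≠ parent → cycle
Cycle: 2 – 8 – 7 – 4 – 2.

Yes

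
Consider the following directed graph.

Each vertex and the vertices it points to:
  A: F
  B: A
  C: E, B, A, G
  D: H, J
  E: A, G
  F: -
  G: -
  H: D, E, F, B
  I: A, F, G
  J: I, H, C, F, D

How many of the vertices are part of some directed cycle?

3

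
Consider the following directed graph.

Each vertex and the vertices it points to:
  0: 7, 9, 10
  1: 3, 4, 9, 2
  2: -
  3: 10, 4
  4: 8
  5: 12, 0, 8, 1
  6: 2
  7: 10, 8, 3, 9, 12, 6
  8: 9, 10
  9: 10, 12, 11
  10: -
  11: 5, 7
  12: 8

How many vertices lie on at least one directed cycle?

10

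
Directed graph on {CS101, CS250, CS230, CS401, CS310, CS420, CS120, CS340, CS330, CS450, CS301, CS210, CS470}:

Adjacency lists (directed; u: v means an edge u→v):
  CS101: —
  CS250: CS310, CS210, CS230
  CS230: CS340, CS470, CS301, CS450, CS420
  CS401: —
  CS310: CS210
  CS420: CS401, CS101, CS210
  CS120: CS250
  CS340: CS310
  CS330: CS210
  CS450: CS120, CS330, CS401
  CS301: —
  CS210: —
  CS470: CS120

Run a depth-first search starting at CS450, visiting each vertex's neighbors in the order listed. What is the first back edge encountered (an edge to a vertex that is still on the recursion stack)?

DFS from CS450 (visiting each vertex's neighbors in the order listed); mark gray on enter, black on exit:
CS450 gray
  CS120 gray
    CS250 gray
      CS310 gray
        CS210 gray
        CS210 black
      CS310 black
      CS250→CS210: CS210 black — skip
      CS230 gray
        CS340 gray
          CS340→CS310: CS310 black — skip
        CS340 black
        CS470 gray
          CS470→CS120: CS120 is gray → back edge
First back edge: CS470 → CS120.

CS470->CS120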